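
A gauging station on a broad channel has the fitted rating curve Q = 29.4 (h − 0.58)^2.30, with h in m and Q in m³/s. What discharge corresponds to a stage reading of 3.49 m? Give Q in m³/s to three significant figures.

Q = 29.4 × (3.49 − 0.58)^2.30 = 29.4 × 2.91^2.30 = 343.0 m³/s

343 m³/s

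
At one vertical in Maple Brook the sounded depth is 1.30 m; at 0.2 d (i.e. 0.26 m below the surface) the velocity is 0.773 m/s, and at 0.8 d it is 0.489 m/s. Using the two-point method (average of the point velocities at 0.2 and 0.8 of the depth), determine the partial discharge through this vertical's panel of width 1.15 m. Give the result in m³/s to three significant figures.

v̄ = (0.773 + 0.489) / 2 = 0.6310 m/s
q = v̄ × d × w = 0.6310 × 1.30 × 1.15 = 0.9433 m³/s

0.943 m³/s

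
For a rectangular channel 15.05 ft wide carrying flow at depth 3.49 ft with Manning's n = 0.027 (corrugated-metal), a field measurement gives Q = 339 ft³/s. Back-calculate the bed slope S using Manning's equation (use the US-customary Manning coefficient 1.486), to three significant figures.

0.00432

A = b·y = 15.05 × 3.49 = 52.52 ft²
P = b + 2y = 15.05 + 2×3.49 = 22.03 ft
R = A/P = 52.52/22.03 = 2.384 ft
S = (Q·n / (1.486·A·R^(2/3)))² = (339×0.027 / (1.486×52.52×1.785))² = 0.004318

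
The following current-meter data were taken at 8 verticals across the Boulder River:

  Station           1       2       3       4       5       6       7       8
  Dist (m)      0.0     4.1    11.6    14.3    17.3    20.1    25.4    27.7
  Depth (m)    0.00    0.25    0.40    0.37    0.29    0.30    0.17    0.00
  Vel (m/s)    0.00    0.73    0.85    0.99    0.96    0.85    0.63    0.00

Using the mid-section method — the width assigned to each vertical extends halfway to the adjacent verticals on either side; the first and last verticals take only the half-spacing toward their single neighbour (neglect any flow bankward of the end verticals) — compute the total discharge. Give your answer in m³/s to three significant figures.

6.08 m³/s

w_2 = (11.6 − 0.0)/2 = 5.8 m; q_2 = 0.73 × 0.25 × 5.8 = 1.059 m³/s
w_3 = (14.3 − 4.1)/2 = 5.1 m; q_3 = 0.85 × 0.40 × 5.1 = 1.734 m³/s
w_4 = (17.3 − 11.6)/2 = 2.85 m; q_4 = 0.99 × 0.37 × 2.85 = 1.044 m³/s
w_5 = (20.1 − 14.3)/2 = 2.9 m; q_5 = 0.96 × 0.29 × 2.9 = 0.8074 m³/s
w_6 = (25.4 − 17.3)/2 = 4.05 m; q_6 = 0.85 × 0.30 × 4.05 = 1.033 m³/s
w_7 = (27.7 − 20.1)/2 = 3.8 m; q_7 = 0.63 × 0.17 × 3.8 = 0.4070 m³/s
Stations 1, 8 contribute zero (depth or velocity is 0).
Q = Σ qᵢ = 6.084 m³/s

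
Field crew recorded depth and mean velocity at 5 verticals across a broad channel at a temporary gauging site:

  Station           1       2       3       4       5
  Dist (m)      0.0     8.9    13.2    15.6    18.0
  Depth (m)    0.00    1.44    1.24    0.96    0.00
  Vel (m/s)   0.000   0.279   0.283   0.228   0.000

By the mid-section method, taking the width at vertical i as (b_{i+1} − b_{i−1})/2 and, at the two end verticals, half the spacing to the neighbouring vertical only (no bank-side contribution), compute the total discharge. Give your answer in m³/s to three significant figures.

w_2 = (13.2 − 0.0)/2 = 6.6 m; q_2 = 0.279 × 1.44 × 6.6 = 2.652 m³/s
w_3 = (15.6 − 8.9)/2 = 3.35 m; q_3 = 0.283 × 1.24 × 3.35 = 1.176 m³/s
w_4 = (18.0 − 13.2)/2 = 2.4 m; q_4 = 0.228 × 0.96 × 2.4 = 0.5253 m³/s
Stations 1, 5 contribute zero (depth or velocity is 0).
Q = Σ qᵢ = 4.353 m³/s

4.35 m³/s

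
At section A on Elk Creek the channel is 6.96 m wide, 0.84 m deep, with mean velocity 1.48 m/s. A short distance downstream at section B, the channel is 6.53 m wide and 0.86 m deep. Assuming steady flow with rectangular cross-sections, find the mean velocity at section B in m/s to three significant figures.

1.54 m/s

Q = A₁V₁ = (6.96×0.84) × 1.48 = 8.653 m³/s
A₂ = 6.53 × 0.86 = 5.616 m²
V₂ = Q/A₂ = 8.653/5.616 = 1.541 m/s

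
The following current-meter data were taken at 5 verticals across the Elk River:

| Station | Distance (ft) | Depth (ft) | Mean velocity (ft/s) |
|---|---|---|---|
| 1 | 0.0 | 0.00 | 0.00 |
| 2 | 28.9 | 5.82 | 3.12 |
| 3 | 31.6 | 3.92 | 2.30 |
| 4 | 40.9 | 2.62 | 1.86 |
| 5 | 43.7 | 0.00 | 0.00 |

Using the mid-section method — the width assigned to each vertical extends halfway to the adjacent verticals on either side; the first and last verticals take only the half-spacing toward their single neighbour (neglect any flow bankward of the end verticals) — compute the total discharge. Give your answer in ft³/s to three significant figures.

370 ft³/s

w_2 = (31.6 − 0.0)/2 = 15.8 ft; q_2 = 3.12 × 5.82 × 15.8 = 286.9 ft³/s
w_3 = (40.9 − 28.9)/2 = 6 ft; q_3 = 2.30 × 3.92 × 6 = 54.10 ft³/s
w_4 = (43.7 − 31.6)/2 = 6.05 ft; q_4 = 1.86 × 2.62 × 6.05 = 29.48 ft³/s
Stations 1, 5 contribute zero (depth or velocity is 0).
Q = Σ qᵢ = 370.5 ft³/s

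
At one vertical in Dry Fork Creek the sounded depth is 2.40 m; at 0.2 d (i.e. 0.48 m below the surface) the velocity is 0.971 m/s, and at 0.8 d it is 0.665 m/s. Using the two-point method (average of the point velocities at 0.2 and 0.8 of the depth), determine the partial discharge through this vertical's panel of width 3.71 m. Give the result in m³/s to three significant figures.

7.28 m³/s

v̄ = (0.971 + 0.665) / 2 = 0.8180 m/s
q = v̄ × d × w = 0.8180 × 2.40 × 3.71 = 7.283 m³/s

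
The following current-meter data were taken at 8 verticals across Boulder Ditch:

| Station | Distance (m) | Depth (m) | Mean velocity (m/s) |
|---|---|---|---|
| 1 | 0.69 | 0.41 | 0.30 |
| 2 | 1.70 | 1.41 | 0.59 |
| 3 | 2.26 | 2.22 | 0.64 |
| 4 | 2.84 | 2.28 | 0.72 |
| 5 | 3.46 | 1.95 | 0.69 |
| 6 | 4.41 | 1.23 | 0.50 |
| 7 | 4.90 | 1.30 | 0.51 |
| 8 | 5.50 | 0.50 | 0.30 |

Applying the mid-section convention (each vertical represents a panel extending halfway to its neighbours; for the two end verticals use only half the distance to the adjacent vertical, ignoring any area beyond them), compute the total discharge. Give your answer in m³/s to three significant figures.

4.42 m³/s

w_1 = (1.70 − 0.69)/2 = 0.505 m; q_1 = 0.30 × 0.41 × 0.505 = 0.06212 m³/s
w_2 = (2.26 − 0.69)/2 = 0.785 m; q_2 = 0.59 × 1.41 × 0.785 = 0.6530 m³/s
w_3 = (2.84 − 1.70)/2 = 0.57 m; q_3 = 0.64 × 2.22 × 0.57 = 0.8099 m³/s
w_4 = (3.46 − 2.26)/2 = 0.6 m; q_4 = 0.72 × 2.28 × 0.6 = 0.9850 m³/s
w_5 = (4.41 − 2.84)/2 = 0.785 m; q_5 = 0.69 × 1.95 × 0.785 = 1.056 m³/s
w_6 = (4.90 − 3.46)/2 = 0.72 m; q_6 = 0.50 × 1.23 × 0.72 = 0.4428 m³/s
w_7 = (5.50 − 4.41)/2 = 0.545 m; q_7 = 0.51 × 1.30 × 0.545 = 0.3613 m³/s
w_8 = (5.50 − 4.90)/2 = 0.3 m; q_8 = 0.30 × 0.50 × 0.3 = 0.04500 m³/s
Q = Σ qᵢ = 4.415 m³/s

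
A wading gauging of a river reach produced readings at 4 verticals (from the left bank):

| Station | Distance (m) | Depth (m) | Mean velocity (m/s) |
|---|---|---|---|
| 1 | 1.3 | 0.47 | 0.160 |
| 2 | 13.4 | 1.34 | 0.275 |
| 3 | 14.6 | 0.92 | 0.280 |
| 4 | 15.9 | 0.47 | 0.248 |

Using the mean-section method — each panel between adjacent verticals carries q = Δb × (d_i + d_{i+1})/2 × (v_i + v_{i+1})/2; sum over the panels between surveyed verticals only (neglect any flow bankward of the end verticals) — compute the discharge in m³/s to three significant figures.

3.00 m³/s

Panel 1-2: Δb = 12.1 m, d̄ = (0.47+1.34)/2 = 0.905, v̄ = (0.160+0.275)/2 = 0.2175 → q = 12.1×0.905×0.2175 = 2.382 m³/s
Panel 2-3: Δb = 1.2 m, d̄ = (1.34+0.92)/2 = 1.13, v̄ = (0.275+0.280)/2 = 0.2775 → q = 1.2×1.13×0.2775 = 0.3763 m³/s
Panel 3-4: Δb = 1.3 m, d̄ = (0.92+0.47)/2 = 0.695, v̄ = (0.280+0.248)/2 = 0.264 → q = 1.3×0.695×0.264 = 0.2385 m³/s
Q = Σ q = 2.997 m³/s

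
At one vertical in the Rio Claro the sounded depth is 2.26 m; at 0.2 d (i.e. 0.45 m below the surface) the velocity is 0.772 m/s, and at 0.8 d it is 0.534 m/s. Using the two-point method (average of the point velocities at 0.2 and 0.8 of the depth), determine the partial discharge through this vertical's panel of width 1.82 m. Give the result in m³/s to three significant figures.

2.69 m³/s

v̄ = (0.772 + 0.534) / 2 = 0.6530 m/s
q = v̄ × d × w = 0.6530 × 2.26 × 1.82 = 2.686 m³/s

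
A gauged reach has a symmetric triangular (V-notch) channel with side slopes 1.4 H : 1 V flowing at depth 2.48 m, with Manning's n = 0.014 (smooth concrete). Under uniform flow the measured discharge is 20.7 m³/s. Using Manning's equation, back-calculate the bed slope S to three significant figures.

A = z·y² = 1.4×2.48² = 8.611 m²
P = 2y√(1+z²) = 2×2.48×√(1+1.4²) = 8.534 m
R = A/P = 8.611/8.534 = 1.009 m
S = (Q·n / (1·A·R^(2/3)))² = (20.7×0.014 / (1×8.611×1.006))² = 0.001119

0.00112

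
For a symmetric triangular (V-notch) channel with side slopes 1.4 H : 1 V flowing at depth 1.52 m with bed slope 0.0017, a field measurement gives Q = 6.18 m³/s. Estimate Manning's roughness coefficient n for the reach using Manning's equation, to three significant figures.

A = z·y² = 1.4×1.52² = 3.235 m²
P = 2y√(1+z²) = 2×1.52×√(1+1.4²) = 5.230 m
R = A/P = 3.235/5.230 = 0.6184 m
n = (1/Q)·A·R^(2/3)·S^(1/2) = (1/6.18) × 3.235 × 0.7259 × 0.04123 = 0.01566

0.0157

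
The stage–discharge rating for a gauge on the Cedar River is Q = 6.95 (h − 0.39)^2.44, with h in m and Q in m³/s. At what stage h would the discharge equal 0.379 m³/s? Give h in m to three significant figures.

0.694 m

h − h₀ = (Q/C)^(1/b) = (0.379/6.95)^(1/2.44) = 0.3036 m
h = 0.39 + 0.3036 = 0.6936 m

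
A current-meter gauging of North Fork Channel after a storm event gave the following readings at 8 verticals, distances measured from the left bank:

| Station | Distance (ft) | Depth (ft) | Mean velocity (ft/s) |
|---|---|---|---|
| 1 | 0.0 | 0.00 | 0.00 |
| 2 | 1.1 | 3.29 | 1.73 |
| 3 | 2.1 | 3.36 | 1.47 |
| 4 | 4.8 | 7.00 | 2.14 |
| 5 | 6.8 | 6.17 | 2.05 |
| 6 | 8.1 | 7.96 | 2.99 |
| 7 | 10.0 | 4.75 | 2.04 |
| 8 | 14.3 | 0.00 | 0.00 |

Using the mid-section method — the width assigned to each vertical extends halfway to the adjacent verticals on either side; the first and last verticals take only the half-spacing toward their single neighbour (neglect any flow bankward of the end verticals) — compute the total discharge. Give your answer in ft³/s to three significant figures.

w_2 = (2.1 − 0.0)/2 = 1.05 ft; q_2 = 1.73 × 3.29 × 1.05 = 5.976 ft³/s
w_3 = (4.8 − 1.1)/2 = 1.85 ft; q_3 = 1.47 × 3.36 × 1.85 = 9.138 ft³/s
w_4 = (6.8 − 2.1)/2 = 2.35 ft; q_4 = 2.14 × 7.00 × 2.35 = 35.20 ft³/s
w_5 = (8.1 − 4.8)/2 = 1.65 ft; q_5 = 2.05 × 6.17 × 1.65 = 20.87 ft³/s
w_6 = (10.0 − 6.8)/2 = 1.6 ft; q_6 = 2.99 × 7.96 × 1.6 = 38.08 ft³/s
w_7 = (14.3 − 8.1)/2 = 3.1 ft; q_7 = 2.04 × 4.75 × 3.1 = 30.04 ft³/s
Stations 1, 8 contribute zero (depth or velocity is 0).
Q = Σ qᵢ = 139.3 ft³/s

139 ft³/s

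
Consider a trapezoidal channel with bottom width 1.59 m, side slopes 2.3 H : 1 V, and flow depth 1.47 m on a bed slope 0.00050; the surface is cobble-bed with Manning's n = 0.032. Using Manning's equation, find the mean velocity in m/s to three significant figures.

0.610 m/s

A = (b + z·y)·y = (1.59 + 2.3×1.47)×1.47 = 7.307 m²
P = b + 2y√(1+z²) = 1.59 + 2×1.47×√(1+2.3²) = 8.963 m
R = A/P = 7.307/8.963 = 0.8152 m
Q = (1/n)·A·R^(2/3)·S^(1/2) = (1/0.032) × 7.307 × 0.8152^(2/3) × 0.00050^(1/2) = 4.456 m³/s
V = Q/A = 4.456/7.307 = 0.6098 m/s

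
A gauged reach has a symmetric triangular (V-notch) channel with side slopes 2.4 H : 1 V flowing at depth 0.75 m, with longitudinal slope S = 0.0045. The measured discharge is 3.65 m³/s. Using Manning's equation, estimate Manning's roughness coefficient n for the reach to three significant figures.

0.0122

A = z·y² = 2.4×0.75² = 1.350 m²
P = 2y√(1+z²) = 2×0.75×√(1+2.4²) = 3.900 m
R = A/P = 1.350/3.900 = 0.3462 m
n = (1/Q)·A·R^(2/3)·S^(1/2) = (1/3.65) × 1.350 × 0.4930 × 0.06708 = 0.01223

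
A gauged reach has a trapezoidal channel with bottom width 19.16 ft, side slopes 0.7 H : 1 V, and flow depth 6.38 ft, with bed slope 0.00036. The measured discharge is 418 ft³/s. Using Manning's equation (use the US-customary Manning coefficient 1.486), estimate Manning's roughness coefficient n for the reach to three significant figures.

A = (b + z·y)·y = (19.16 + 0.7×6.38)×6.38 = 150.7 ft²
P = b + 2y√(1+z²) = 19.16 + 2×6.38×√(1+0.7²) = 34.74 ft
R = A/P = 150.7/34.74 = 4.339 ft
n = (1.486/Q)·A·R^(2/3)·S^(1/2) = (1.486/418) × 150.7 × 2.660 × 0.01897 = 0.02705

0.0270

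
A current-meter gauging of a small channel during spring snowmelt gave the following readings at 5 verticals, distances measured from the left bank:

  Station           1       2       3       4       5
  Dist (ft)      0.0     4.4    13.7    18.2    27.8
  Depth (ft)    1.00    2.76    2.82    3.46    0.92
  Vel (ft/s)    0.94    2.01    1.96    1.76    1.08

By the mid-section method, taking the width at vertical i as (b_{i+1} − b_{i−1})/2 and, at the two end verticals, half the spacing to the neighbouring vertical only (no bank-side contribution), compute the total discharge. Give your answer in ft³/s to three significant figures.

126 ft³/s

w_1 = (4.4 − 0.0)/2 = 2.2 ft; q_1 = 0.94 × 1.00 × 2.2 = 2.068 ft³/s
w_2 = (13.7 − 0.0)/2 = 6.85 ft; q_2 = 2.01 × 2.76 × 6.85 = 38.00 ft³/s
w_3 = (18.2 − 4.4)/2 = 6.9 ft; q_3 = 1.96 × 2.82 × 6.9 = 38.14 ft³/s
w_4 = (27.8 − 13.7)/2 = 7.05 ft; q_4 = 1.76 × 3.46 × 7.05 = 42.93 ft³/s
w_5 = (27.8 − 18.2)/2 = 4.8 ft; q_5 = 1.08 × 0.92 × 4.8 = 4.769 ft³/s
Q = Σ qᵢ = 125.9 ft³/s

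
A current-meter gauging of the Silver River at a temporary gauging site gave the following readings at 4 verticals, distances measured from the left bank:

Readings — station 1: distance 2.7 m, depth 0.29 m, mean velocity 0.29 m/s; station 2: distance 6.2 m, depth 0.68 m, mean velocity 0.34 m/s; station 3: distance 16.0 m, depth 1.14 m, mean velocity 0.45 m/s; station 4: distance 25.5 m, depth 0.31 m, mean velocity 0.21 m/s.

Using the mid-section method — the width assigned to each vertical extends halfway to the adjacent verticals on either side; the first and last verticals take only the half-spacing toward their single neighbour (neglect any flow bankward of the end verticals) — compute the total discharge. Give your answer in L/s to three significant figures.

6940 L/s

w_1 = (6.2 − 2.7)/2 = 1.75 m; q_1 = 0.29 × 0.29 × 1.75 = 0.1472 m³/s
w_2 = (16.0 − 2.7)/2 = 6.65 m; q_2 = 0.34 × 0.68 × 6.65 = 1.537 m³/s
w_3 = (25.5 − 6.2)/2 = 9.65 m; q_3 = 0.45 × 1.14 × 9.65 = 4.950 m³/s
w_4 = (25.5 − 16.0)/2 = 4.75 m; q_4 = 0.21 × 0.31 × 4.75 = 0.3092 m³/s
Q = Σ qᵢ = 6.944 m³/s
= 6.944 × 1000 = 6944 L/s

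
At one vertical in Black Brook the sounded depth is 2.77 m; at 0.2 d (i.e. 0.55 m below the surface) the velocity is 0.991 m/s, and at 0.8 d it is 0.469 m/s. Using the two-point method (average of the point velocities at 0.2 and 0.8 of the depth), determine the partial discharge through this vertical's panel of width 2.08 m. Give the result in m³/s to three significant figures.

v̄ = (0.991 + 0.469) / 2 = 0.7300 m/s
q = v̄ × d × w = 0.7300 × 2.77 × 2.08 = 4.206 m³/s

4.21 m³/s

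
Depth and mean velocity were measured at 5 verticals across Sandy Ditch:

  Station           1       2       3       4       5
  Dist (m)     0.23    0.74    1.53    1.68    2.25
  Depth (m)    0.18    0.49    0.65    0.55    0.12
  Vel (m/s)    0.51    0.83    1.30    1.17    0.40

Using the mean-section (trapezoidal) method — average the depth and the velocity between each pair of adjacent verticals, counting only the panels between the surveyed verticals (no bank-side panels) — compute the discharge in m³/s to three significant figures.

Panel 1-2: Δb = 0.51 m, d̄ = (0.18+0.49)/2 = 0.335, v̄ = (0.51+0.83)/2 = 0.67 → q = 0.51×0.335×0.67 = 0.1145 m³/s
Panel 2-3: Δb = 0.79 m, d̄ = (0.49+0.65)/2 = 0.57, v̄ = (0.83+1.30)/2 = 1.065 → q = 0.79×0.57×1.065 = 0.4796 m³/s
Panel 3-4: Δb = 0.15 m, d̄ = (0.65+0.55)/2 = 0.6, v̄ = (1.30+1.17)/2 = 1.235 → q = 0.15×0.6×1.235 = 0.1112 m³/s
Panel 4-5: Δb = 0.57 m, d̄ = (0.55+0.12)/2 = 0.335, v̄ = (1.17+0.40)/2 = 0.785 → q = 0.57×0.335×0.785 = 0.1499 m³/s
Q = Σ q = 0.8551 m³/s

0.855 m³/s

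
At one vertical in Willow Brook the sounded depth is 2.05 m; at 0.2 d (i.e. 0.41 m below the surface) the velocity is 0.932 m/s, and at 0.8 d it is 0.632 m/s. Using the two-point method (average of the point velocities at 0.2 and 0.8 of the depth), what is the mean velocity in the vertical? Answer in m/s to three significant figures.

v̄ = (0.932 + 0.632) / 2 = 0.7820 m/s

0.782 m/s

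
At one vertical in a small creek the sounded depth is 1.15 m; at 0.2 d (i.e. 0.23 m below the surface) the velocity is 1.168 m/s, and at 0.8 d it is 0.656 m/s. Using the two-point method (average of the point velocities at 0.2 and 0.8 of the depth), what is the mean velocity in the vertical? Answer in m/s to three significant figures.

v̄ = (1.168 + 0.656) / 2 = 0.9120 m/s

0.912 m/s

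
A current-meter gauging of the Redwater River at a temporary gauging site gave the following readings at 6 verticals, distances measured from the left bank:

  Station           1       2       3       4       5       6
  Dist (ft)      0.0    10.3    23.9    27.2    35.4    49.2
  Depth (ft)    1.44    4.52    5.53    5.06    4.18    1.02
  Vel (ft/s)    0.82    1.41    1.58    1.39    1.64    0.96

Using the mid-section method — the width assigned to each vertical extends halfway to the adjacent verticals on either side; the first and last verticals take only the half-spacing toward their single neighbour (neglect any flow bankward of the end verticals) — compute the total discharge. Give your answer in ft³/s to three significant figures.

w_1 = (10.3 − 0.0)/2 = 5.15 ft; q_1 = 0.82 × 1.44 × 5.15 = 6.081 ft³/s
w_2 = (23.9 − 0.0)/2 = 11.95 ft; q_2 = 1.41 × 4.52 × 11.95 = 76.16 ft³/s
w_3 = (27.2 − 10.3)/2 = 8.45 ft; q_3 = 1.58 × 5.53 × 8.45 = 73.83 ft³/s
w_4 = (35.4 − 23.9)/2 = 5.75 ft; q_4 = 1.39 × 5.06 × 5.75 = 40.44 ft³/s
w_5 = (49.2 − 27.2)/2 = 11 ft; q_5 = 1.64 × 4.18 × 11 = 75.41 ft³/s
w_6 = (49.2 − 35.4)/2 = 6.9 ft; q_6 = 0.96 × 1.02 × 6.9 = 6.756 ft³/s
Q = Σ qᵢ = 278.7 ft³/s

279 ft³/s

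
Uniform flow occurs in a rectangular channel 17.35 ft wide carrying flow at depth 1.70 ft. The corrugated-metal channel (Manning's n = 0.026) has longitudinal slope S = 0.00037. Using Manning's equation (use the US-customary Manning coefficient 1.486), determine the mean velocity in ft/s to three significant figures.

A = b·y = 17.35 × 1.70 = 29.50 ft²
P = b + 2y = 17.35 + 2×1.70 = 20.75 ft
R = A/P = 29.50/20.75 = 1.421 ft
Q = (1.486/n)·A·R^(2/3)·S^(1/2) = (1.486/0.026) × 29.50 × 1.421^(2/3) × 0.00037^(1/2) = 40.99 ft³/s
V = Q/A = 40.99/29.50 = 1.390 ft/s

1.39 ft/s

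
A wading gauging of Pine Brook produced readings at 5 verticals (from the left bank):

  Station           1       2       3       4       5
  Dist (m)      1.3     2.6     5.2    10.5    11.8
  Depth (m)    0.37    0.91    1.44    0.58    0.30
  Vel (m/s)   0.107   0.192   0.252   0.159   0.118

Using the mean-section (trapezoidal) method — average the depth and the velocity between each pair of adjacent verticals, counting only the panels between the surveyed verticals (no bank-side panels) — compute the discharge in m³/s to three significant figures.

1.98 m³/s

Panel 1-2: Δb = 1.3 m, d̄ = (0.37+0.91)/2 = 0.64, v̄ = (0.107+0.192)/2 = 0.1495 → q = 1.3×0.64×0.1495 = 0.1244 m³/s
Panel 2-3: Δb = 2.6 m, d̄ = (0.91+1.44)/2 = 1.175, v̄ = (0.192+0.252)/2 = 0.222 → q = 2.6×1.175×0.222 = 0.6782 m³/s
Panel 3-4: Δb = 5.3 m, d̄ = (1.44+0.58)/2 = 1.01, v̄ = (0.252+0.159)/2 = 0.2055 → q = 5.3×1.01×0.2055 = 1.100 m³/s
Panel 4-5: Δb = 1.3 m, d̄ = (0.58+0.30)/2 = 0.44, v̄ = (0.159+0.118)/2 = 0.1385 → q = 1.3×0.44×0.1385 = 0.07922 m³/s
Q = Σ q = 1.982 m³/s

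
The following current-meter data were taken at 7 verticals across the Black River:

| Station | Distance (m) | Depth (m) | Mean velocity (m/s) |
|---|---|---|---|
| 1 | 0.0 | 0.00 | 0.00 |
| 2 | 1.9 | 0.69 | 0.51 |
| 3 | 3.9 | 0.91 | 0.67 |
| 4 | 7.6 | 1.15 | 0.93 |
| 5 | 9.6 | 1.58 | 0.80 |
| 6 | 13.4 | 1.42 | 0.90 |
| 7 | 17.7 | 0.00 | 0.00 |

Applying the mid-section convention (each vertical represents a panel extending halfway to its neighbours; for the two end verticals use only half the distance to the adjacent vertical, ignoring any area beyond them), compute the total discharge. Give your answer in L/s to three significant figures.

w_2 = (3.9 − 0.0)/2 = 1.95 m; q_2 = 0.51 × 0.69 × 1.95 = 0.6862 m³/s
w_3 = (7.6 − 1.9)/2 = 2.85 m; q_3 = 0.67 × 0.91 × 2.85 = 1.738 m³/s
w_4 = (9.6 − 3.9)/2 = 2.85 m; q_4 = 0.93 × 1.15 × 2.85 = 3.048 m³/s
w_5 = (13.4 − 7.6)/2 = 2.9 m; q_5 = 0.80 × 1.58 × 2.9 = 3.666 m³/s
w_6 = (17.7 − 9.6)/2 = 4.05 m; q_6 = 0.90 × 1.42 × 4.05 = 5.176 m³/s
Stations 1, 7 contribute zero (depth or velocity is 0).
Q = Σ qᵢ = 14.31 m³/s
= 14.31 × 1000 = 14310 L/s

14300 L/s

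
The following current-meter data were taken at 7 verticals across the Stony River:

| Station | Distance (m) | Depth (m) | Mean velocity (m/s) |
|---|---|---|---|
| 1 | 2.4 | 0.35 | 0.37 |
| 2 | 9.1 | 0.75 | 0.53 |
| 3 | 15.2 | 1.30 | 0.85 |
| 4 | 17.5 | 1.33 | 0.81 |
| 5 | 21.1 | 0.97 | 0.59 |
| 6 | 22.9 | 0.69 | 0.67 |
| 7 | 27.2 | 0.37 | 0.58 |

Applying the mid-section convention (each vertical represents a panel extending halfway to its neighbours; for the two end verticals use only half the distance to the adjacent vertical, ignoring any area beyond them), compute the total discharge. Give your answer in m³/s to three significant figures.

w_1 = (9.1 − 2.4)/2 = 3.35 m; q_1 = 0.37 × 0.35 × 3.35 = 0.4338 m³/s
w_2 = (15.2 − 2.4)/2 = 6.4 m; q_2 = 0.53 × 0.75 × 6.4 = 2.544 m³/s
w_3 = (17.5 − 9.1)/2 = 4.2 m; q_3 = 0.85 × 1.30 × 4.2 = 4.641 m³/s
w_4 = (21.1 − 15.2)/2 = 2.95 m; q_4 = 0.81 × 1.33 × 2.95 = 3.178 m³/s
w_5 = (22.9 − 17.5)/2 = 2.7 m; q_5 = 0.59 × 0.97 × 2.7 = 1.545 m³/s
w_6 = (27.2 − 21.1)/2 = 3.05 m; q_6 = 0.67 × 0.69 × 3.05 = 1.410 m³/s
w_7 = (27.2 − 22.9)/2 = 2.15 m; q_7 = 0.58 × 0.37 × 2.15 = 0.4614 m³/s
Q = Σ qᵢ = 14.21 m³/s

14.2 m³/s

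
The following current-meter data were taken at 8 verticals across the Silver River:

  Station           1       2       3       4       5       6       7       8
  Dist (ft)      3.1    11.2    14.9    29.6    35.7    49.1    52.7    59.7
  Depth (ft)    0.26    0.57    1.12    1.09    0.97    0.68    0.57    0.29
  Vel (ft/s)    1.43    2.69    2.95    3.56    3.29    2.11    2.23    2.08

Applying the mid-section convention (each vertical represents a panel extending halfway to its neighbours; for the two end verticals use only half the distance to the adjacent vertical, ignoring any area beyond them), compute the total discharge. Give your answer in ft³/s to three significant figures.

w_1 = (11.2 − 3.1)/2 = 4.05 ft; q_1 = 1.43 × 0.26 × 4.05 = 1.506 ft³/s
w_2 = (14.9 − 3.1)/2 = 5.9 ft; q_2 = 2.69 × 0.57 × 5.9 = 9.046 ft³/s
w_3 = (29.6 − 11.2)/2 = 9.2 ft; q_3 = 2.95 × 1.12 × 9.2 = 30.40 ft³/s
w_4 = (35.7 − 14.9)/2 = 10.4 ft; q_4 = 3.56 × 1.09 × 10.4 = 40.36 ft³/s
w_5 = (49.1 − 29.6)/2 = 9.75 ft; q_5 = 3.29 × 0.97 × 9.75 = 31.12 ft³/s
w_6 = (52.7 − 35.7)/2 = 8.5 ft; q_6 = 2.11 × 0.68 × 8.5 = 12.20 ft³/s
w_7 = (59.7 − 49.1)/2 = 5.3 ft; q_7 = 2.23 × 0.57 × 5.3 = 6.737 ft³/s
w_8 = (59.7 − 52.7)/2 = 3.5 ft; q_8 = 2.08 × 0.29 × 3.5 = 2.111 ft³/s
Q = Σ qᵢ = 133.5 ft³/s

133 ft³/s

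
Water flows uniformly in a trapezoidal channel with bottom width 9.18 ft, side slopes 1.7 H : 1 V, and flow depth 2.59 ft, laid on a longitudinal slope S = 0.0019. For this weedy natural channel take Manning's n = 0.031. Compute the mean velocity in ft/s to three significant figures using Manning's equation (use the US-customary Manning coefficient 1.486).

3.11 ft/s

A = (b + z·y)·y = (9.18 + 1.7×2.59)×2.59 = 35.18 ft²
P = b + 2y√(1+z²) = 9.18 + 2×2.59×√(1+1.7²) = 19.40 ft
R = A/P = 35.18/19.40 = 1.814 ft
Q = (1.486/n)·A·R^(2/3)·S^(1/2) = (1.486/0.031) × 35.18 × 1.814^(2/3) × 0.0019^(1/2) = 109.3 ft³/s
V = Q/A = 109.3/35.18 = 3.108 ft/s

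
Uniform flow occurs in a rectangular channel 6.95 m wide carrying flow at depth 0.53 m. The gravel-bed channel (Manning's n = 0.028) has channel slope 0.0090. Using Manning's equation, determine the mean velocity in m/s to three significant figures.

A = b·y = 6.95 × 0.53 = 3.684 m²
P = b + 2y = 6.95 + 2×0.53 = 8.010 m
R = A/P = 3.684/8.010 = 0.4599 m
Q = (1/n)·A·R^(2/3)·S^(1/2) = (1/0.028) × 3.684 × 0.4599^(2/3) × 0.0090^(1/2) = 7.435 m³/s
V = Q/A = 7.435/3.684 = 2.019 m/s

2.02 m/s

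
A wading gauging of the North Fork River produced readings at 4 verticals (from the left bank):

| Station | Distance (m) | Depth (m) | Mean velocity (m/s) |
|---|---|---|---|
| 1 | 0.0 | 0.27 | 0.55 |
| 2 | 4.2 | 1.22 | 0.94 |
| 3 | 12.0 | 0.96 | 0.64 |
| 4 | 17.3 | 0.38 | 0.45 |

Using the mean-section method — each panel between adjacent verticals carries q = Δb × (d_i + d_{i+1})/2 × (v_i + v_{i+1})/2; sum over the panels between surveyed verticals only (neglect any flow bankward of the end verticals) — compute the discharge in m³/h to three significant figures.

Panel 1-2: Δb = 4.2 m, d̄ = (0.27+1.22)/2 = 0.745, v̄ = (0.55+0.94)/2 = 0.745 → q = 4.2×0.745×0.745 = 2.331 m³/s
Panel 2-3: Δb = 7.8 m, d̄ = (1.22+0.96)/2 = 1.09, v̄ = (0.94+0.64)/2 = 0.79 → q = 7.8×1.09×0.79 = 6.717 m³/s
Panel 3-4: Δb = 5.3 m, d̄ = (0.96+0.38)/2 = 0.67, v̄ = (0.64+0.45)/2 = 0.545 → q = 5.3×0.67×0.545 = 1.935 m³/s
Q = Σ q = 10.98 m³/s
= 10.98 × 3600 = 39540 m³/h

39500 m³/h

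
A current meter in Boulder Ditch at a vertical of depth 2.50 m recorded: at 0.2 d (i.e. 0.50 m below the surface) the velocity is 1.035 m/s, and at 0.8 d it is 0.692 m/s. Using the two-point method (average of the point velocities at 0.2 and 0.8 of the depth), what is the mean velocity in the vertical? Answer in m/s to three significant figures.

v̄ = (1.035 + 0.692) / 2 = 0.8635 m/s

0.864 m/s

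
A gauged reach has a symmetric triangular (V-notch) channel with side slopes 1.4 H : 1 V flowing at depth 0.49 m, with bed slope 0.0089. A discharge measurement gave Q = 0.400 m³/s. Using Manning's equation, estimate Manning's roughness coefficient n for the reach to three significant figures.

A = z·y² = 1.4×0.49² = 0.3361 m²
P = 2y√(1+z²) = 2×0.49×√(1+1.4²) = 1.686 m
R = A/P = 0.3361/1.686 = 0.1994 m
n = (1/Q)·A·R^(2/3)·S^(1/2) = (1/0.400) × 0.3361 × 0.3413 × 0.09434 = 0.02706

0.0271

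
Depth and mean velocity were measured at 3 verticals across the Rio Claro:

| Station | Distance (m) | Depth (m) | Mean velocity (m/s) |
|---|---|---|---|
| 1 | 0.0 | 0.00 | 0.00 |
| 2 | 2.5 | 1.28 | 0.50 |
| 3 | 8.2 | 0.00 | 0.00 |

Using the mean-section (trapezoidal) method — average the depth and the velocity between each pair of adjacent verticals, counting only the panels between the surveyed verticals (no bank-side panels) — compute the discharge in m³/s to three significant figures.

Panel 1-2: Δb = 2.5 m, d̄ = (0.00+1.28)/2 = 0.64, v̄ = (0.00+0.50)/2 = 0.25 → q = 2.5×0.64×0.25 = 0.4000 m³/s
Panel 2-3: Δb = 5.7 m, d̄ = (1.28+0.00)/2 = 0.64, v̄ = (0.50+0.00)/2 = 0.25 → q = 5.7×0.64×0.25 = 0.9120 m³/s
Q = Σ q = 1.312 m³/s

1.31 m³/s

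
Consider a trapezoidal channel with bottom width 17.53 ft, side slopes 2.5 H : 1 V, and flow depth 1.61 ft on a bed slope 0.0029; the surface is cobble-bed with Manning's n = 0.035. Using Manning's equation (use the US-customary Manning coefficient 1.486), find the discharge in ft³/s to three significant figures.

A = (b + z·y)·y = (17.53 + 2.5×1.61)×1.61 = 34.70 ft²
P = b + 2y√(1+z²) = 17.53 + 2×1.61×√(1+2.5²) = 26.20 ft
R = A/P = 34.70/26.20 = 1.325 ft
Q = (1.486/n)·A·R^(2/3)·S^(1/2) = (1.486/0.035) × 34.70 × 1.325^(2/3) × 0.0029^(1/2) = 95.70 ft³/s

95.7 ft³/s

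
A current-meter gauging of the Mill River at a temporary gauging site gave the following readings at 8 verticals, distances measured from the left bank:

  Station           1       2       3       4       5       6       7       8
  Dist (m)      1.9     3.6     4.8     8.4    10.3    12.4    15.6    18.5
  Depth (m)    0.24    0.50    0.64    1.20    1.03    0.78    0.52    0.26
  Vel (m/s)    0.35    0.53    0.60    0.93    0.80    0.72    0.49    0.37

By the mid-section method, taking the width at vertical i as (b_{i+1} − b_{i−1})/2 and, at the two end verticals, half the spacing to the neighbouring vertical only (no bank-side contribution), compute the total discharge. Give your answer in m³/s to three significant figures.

8.50 m³/s

w_1 = (3.6 − 1.9)/2 = 0.85 m; q_1 = 0.35 × 0.24 × 0.85 = 0.07140 m³/s
w_2 = (4.8 − 1.9)/2 = 1.45 m; q_2 = 0.53 × 0.50 × 1.45 = 0.3843 m³/s
w_3 = (8.4 − 3.6)/2 = 2.4 m; q_3 = 0.60 × 0.64 × 2.4 = 0.9216 m³/s
w_4 = (10.3 − 4.8)/2 = 2.75 m; q_4 = 0.93 × 1.20 × 2.75 = 3.069 m³/s
w_5 = (12.4 − 8.4)/2 = 2 m; q_5 = 0.80 × 1.03 × 2 = 1.648 m³/s
w_6 = (15.6 − 10.3)/2 = 2.65 m; q_6 = 0.72 × 0.78 × 2.65 = 1.488 m³/s
w_7 = (18.5 − 12.4)/2 = 3.05 m; q_7 = 0.49 × 0.52 × 3.05 = 0.7771 m³/s
w_8 = (18.5 − 15.6)/2 = 1.45 m; q_8 = 0.37 × 0.26 × 1.45 = 0.1395 m³/s
Q = Σ qᵢ = 8.499 m³/s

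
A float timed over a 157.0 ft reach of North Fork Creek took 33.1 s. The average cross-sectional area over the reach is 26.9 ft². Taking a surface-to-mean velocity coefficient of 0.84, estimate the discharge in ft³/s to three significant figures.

107 ft³/s

v_surface = L / t̄ = 157.0 / 33.1 = 4.743 ft/s
v_mean = 0.84 × 4.743 = 3.984 ft/s
Q = A × v_mean = 26.9 × 3.984 = 107.2 ft³/s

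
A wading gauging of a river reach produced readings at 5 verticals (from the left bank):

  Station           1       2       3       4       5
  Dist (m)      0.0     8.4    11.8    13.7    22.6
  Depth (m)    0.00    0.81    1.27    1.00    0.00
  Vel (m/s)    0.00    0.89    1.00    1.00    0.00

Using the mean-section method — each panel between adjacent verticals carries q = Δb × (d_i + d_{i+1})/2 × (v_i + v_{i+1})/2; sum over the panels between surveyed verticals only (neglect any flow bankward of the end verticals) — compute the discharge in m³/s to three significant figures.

Panel 1-2: Δb = 8.4 m, d̄ = (0.00+0.81)/2 = 0.405, v̄ = (0.00+0.89)/2 = 0.445 → q = 8.4×0.405×0.445 = 1.514 m³/s
Panel 2-3: Δb = 3.4 m, d̄ = (0.81+1.27)/2 = 1.04, v̄ = (0.89+1.00)/2 = 0.945 → q = 3.4×1.04×0.945 = 3.342 m³/s
Panel 3-4: Δb = 1.9 m, d̄ = (1.27+1.00)/2 = 1.135, v̄ = (1.00+1.00)/2 = 1 → q = 1.9×1.135×1 = 2.157 m³/s
Panel 4-5: Δb = 8.9 m, d̄ = (1.00+0.00)/2 = 0.5, v̄ = (1.00+0.00)/2 = 0.5 → q = 8.9×0.5×0.5 = 2.225 m³/s
Q = Σ q = 9.237 m³/s

9.24 m³/s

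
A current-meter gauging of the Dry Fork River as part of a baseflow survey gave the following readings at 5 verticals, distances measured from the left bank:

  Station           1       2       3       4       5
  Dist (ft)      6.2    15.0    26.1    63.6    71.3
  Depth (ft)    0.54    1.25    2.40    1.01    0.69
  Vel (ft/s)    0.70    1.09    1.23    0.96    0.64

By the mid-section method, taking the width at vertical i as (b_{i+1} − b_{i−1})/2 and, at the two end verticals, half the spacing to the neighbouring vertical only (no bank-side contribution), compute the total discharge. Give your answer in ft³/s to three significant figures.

w_1 = (15.0 − 6.2)/2 = 4.4 ft; q_1 = 0.70 × 0.54 × 4.4 = 1.663 ft³/s
w_2 = (26.1 − 6.2)/2 = 9.95 ft; q_2 = 1.09 × 1.25 × 9.95 = 13.56 ft³/s
w_3 = (63.6 − 15.0)/2 = 24.3 ft; q_3 = 1.23 × 2.40 × 24.3 = 71.73 ft³/s
w_4 = (71.3 − 26.1)/2 = 22.6 ft; q_4 = 0.96 × 1.01 × 22.6 = 21.91 ft³/s
w_5 = (71.3 − 63.6)/2 = 3.85 ft; q_5 = 0.64 × 0.69 × 3.85 = 1.700 ft³/s
Q = Σ qᵢ = 110.6 ft³/s

111 ft³/s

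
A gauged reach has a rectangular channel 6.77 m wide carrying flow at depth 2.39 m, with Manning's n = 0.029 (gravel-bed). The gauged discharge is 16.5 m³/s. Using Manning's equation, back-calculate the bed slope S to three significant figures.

0.000558

A = b·y = 6.77 × 2.39 = 16.18 m²
P = b + 2y = 6.77 + 2×2.39 = 11.55 m
R = A/P = 16.18/11.55 = 1.401 m
S = (Q·n / (1·A·R^(2/3)))² = (16.5×0.029 / (1×16.18×1.252))² = 0.0005579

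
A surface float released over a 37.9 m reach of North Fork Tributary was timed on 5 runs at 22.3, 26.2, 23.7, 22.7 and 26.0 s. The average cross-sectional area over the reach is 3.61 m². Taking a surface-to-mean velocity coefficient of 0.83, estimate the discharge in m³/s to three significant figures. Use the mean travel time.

t̄ = (22.3 + 26.2 + 23.7 + 22.7 + 26.0) / 5 = 24.18 s
v_surface = L / t̄ = 37.9 / 24.18 = 1.567 m/s
v_mean = 0.83 × 1.567 = 1.301 m/s
Q = A × v_mean = 3.61 × 1.301 = 4.696 m³/s

4.70 m³/s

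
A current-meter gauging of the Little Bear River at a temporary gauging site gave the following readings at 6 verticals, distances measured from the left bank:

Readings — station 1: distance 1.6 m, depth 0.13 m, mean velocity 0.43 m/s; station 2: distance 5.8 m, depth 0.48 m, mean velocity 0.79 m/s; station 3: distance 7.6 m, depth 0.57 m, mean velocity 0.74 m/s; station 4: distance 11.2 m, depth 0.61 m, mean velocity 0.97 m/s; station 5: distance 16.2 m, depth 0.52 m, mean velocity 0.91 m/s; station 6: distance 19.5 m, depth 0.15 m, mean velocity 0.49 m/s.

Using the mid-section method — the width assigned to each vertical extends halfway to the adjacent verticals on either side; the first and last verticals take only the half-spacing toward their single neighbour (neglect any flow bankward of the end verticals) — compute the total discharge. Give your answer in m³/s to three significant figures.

7.02 m³/s

w_1 = (5.8 − 1.6)/2 = 2.1 m; q_1 = 0.43 × 0.13 × 2.1 = 0.1174 m³/s
w_2 = (7.6 − 1.6)/2 = 3 m; q_2 = 0.79 × 0.48 × 3 = 1.138 m³/s
w_3 = (11.2 − 5.8)/2 = 2.7 m; q_3 = 0.74 × 0.57 × 2.7 = 1.139 m³/s
w_4 = (16.2 − 7.6)/2 = 4.3 m; q_4 = 0.97 × 0.61 × 4.3 = 2.544 m³/s
w_5 = (19.5 − 11.2)/2 = 4.15 m; q_5 = 0.91 × 0.52 × 4.15 = 1.964 m³/s
w_6 = (19.5 − 16.2)/2 = 1.65 m; q_6 = 0.49 × 0.15 × 1.65 = 0.1213 m³/s
Q = Σ qᵢ = 7.023 m³/s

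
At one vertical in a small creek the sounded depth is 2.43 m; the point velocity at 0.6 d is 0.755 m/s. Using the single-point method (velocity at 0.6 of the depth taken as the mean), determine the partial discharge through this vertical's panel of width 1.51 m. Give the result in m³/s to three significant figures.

v̄ = v₀.₆ = 0.755 m/s
q = v̄ × d × w = 0.7550 × 2.43 × 1.51 = 2.770 m³/s

2.77 m³/s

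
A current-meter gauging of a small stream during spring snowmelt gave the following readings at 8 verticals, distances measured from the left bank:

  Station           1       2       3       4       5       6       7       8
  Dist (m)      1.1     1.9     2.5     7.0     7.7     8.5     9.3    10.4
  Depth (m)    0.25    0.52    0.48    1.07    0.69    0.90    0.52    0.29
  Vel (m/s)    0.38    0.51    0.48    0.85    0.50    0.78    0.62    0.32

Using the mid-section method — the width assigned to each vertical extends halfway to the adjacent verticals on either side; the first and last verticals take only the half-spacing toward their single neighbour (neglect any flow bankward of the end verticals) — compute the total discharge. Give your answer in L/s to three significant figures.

4350 L/s

w_1 = (1.9 − 1.1)/2 = 0.4 m; q_1 = 0.38 × 0.25 × 0.4 = 0.03800 m³/s
w_2 = (2.5 − 1.1)/2 = 0.7 m; q_2 = 0.51 × 0.52 × 0.7 = 0.1856 m³/s
w_3 = (7.0 − 1.9)/2 = 2.55 m; q_3 = 0.48 × 0.48 × 2.55 = 0.5875 m³/s
w_4 = (7.7 − 2.5)/2 = 2.6 m; q_4 = 0.85 × 1.07 × 2.6 = 2.365 m³/s
w_5 = (8.5 − 7.0)/2 = 0.75 m; q_5 = 0.50 × 0.69 × 0.75 = 0.2588 m³/s
w_6 = (9.3 − 7.7)/2 = 0.8 m; q_6 = 0.78 × 0.90 × 0.8 = 0.5616 m³/s
w_7 = (10.4 − 8.5)/2 = 0.95 m; q_7 = 0.62 × 0.52 × 0.95 = 0.3063 m³/s
w_8 = (10.4 − 9.3)/2 = 0.55 m; q_8 = 0.32 × 0.29 × 0.55 = 0.05104 m³/s
Q = Σ qᵢ = 4.354 m³/s
= 4.354 × 1000 = 4354 L/s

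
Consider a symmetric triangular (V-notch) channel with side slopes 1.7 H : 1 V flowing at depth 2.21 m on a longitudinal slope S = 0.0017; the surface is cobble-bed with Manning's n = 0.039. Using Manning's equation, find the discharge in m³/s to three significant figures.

8.50 m³/s

A = z·y² = 1.7×2.21² = 8.303 m²
P = 2y√(1+z²) = 2×2.21×√(1+1.7²) = 8.718 m
R = A/P = 8.303/8.718 = 0.9524 m
Q = (1/n)·A·R^(2/3)·S^(1/2) = (1/0.039) × 8.303 × 0.9524^(2/3) × 0.0017^(1/2) = 8.497 m³/s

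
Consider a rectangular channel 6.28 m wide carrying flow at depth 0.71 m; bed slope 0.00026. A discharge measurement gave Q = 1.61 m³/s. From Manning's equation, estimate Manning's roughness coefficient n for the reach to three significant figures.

A = b·y = 6.28 × 0.71 = 4.459 m²
P = b + 2y = 6.28 + 2×0.71 = 7.700 m
R = A/P = 4.459/7.700 = 0.5791 m
n = (1/Q)·A·R^(2/3)·S^(1/2) = (1/1.61) × 4.459 × 0.6947 × 0.01612 = 0.03102

0.0310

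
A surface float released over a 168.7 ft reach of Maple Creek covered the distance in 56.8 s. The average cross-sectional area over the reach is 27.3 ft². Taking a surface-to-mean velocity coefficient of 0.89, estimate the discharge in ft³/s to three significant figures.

72.2 ft³/s

v_surface = L / t̄ = 168.7 / 56.8 = 2.970 ft/s
v_mean = 0.89 × 2.970 = 2.643 ft/s
Q = A × v_mean = 27.3 × 2.643 = 72.16 ft³/s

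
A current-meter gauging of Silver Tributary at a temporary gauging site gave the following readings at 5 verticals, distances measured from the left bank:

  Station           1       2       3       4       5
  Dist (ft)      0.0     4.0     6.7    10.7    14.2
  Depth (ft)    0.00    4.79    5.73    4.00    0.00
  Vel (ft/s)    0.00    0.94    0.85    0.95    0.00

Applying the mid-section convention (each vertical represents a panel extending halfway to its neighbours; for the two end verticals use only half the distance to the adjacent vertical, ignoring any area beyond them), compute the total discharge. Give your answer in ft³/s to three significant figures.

45.6 ft³/s

w_2 = (6.7 − 0.0)/2 = 3.35 ft; q_2 = 0.94 × 4.79 × 3.35 = 15.08 ft³/s
w_3 = (10.7 − 4.0)/2 = 3.35 ft; q_3 = 0.85 × 5.73 × 3.35 = 16.32 ft³/s
w_4 = (14.2 − 6.7)/2 = 3.75 ft; q_4 = 0.95 × 4.00 × 3.75 = 14.25 ft³/s
Stations 1, 5 contribute zero (depth or velocity is 0).
Q = Σ qᵢ = 45.65 ft³/s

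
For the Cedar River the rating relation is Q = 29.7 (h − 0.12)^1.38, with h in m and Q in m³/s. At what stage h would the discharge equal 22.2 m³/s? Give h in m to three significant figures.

h − h₀ = (Q/C)^(1/b) = (22.2/29.7)^(1/1.38) = 0.8098 m
h = 0.12 + 0.8098 = 0.9298 m

0.930 m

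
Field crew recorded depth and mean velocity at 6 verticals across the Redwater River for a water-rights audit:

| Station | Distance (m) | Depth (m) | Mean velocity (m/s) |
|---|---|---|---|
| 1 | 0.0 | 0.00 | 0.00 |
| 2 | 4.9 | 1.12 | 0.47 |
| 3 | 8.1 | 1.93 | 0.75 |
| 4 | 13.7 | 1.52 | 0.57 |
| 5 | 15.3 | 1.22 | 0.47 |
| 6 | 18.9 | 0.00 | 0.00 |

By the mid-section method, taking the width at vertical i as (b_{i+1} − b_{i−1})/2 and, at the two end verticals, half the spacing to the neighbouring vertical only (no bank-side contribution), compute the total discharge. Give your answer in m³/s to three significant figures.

13.1 m³/s

w_2 = (8.1 − 0.0)/2 = 4.05 m; q_2 = 0.47 × 1.12 × 4.05 = 2.132 m³/s
w_3 = (13.7 − 4.9)/2 = 4.4 m; q_3 = 0.75 × 1.93 × 4.4 = 6.369 m³/s
w_4 = (15.3 − 8.1)/2 = 3.6 m; q_4 = 0.57 × 1.52 × 3.6 = 3.119 m³/s
w_5 = (18.9 − 13.7)/2 = 2.6 m; q_5 = 0.47 × 1.22 × 2.6 = 1.491 m³/s
Stations 1, 6 contribute zero (depth or velocity is 0).
Q = Σ qᵢ = 13.11 m³/s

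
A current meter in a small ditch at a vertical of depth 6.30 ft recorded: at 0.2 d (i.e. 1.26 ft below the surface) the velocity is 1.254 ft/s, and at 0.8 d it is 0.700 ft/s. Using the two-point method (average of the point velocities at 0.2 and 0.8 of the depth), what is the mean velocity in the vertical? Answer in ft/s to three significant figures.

v̄ = (1.254 + 0.700) / 2 = 0.9770 ft/s

0.977 ft/s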